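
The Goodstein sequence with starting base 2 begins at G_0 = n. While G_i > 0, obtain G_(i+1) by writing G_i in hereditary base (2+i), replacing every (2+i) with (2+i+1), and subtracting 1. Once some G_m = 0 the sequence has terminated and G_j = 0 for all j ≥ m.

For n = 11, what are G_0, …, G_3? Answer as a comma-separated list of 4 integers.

base 2: 11 = 2^(2 + 1) + 2 + 1; at 3: 3^(3 + 1) + 3 + 1 = 85; next = 84
base 3: 84 = 3^(3 + 1) + 3; at 4: 4^(4 + 1) + 4 = 1028; next = 1027
base 4: 1027 = 4^(4 + 1) + 3; at 5: 5^(5 + 1) + 3 = 15628; next = 15627

11, 84, 1027, 15627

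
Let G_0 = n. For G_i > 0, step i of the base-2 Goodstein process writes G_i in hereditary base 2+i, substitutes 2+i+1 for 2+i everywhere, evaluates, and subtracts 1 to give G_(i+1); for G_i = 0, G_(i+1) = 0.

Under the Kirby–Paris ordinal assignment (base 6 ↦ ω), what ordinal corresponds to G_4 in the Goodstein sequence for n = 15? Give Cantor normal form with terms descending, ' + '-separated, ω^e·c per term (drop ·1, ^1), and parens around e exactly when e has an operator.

i=0: 15 = 2^(2 + 1) + 2^2 + 2 + 1 (b=2); 2→3: 3^(3 + 1) + 3^3 + 3 + 1 = 112; 112−1 = 111
i=1: 111 = 3^(3 + 1) + 3^3 + 3 (b=3); 3→4: 4^(4 + 1) + 4^4 + 4 = 1284; 1284−1 = 1283
i=2: 1283 = 4^(4 + 1) + 4^4 + 3 (b=4); 4→5: 5^(5 + 1) + 5^5 + 3 = 18753; 18753−1 = 18752
i=3: 18752 = 5^(5 + 1) + 5^5 + 2 (b=5); 5→6: 6^(6 + 1) + 6^6 + 2 = 326594; 326594−1 = 326593

ω^(ω + 1) + ω^ω + 1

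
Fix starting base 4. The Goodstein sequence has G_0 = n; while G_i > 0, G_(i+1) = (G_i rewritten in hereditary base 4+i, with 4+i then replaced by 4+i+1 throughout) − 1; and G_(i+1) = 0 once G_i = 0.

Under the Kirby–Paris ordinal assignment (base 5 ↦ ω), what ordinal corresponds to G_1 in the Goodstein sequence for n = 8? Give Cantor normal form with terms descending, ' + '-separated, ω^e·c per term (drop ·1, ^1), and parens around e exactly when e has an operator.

step 0: 8 = 2·4; sub 5 for 4: 2·5; = 10; G_1 = 10−1 = 9
step 1: 9 = 5 + 4; sub 6 for 5: 6 + 4; = 10; G_2 = 10−1 = 9

ω + 4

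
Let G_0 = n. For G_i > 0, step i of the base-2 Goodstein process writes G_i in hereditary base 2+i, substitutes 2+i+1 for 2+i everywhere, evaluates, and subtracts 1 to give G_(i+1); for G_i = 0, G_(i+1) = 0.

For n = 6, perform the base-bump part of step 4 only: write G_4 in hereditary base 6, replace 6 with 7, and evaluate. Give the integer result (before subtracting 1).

98040

i=0: 6 = 2^2 + 2 (b=2); 2→3: 3^3 + 3 = 30; 30−1 = 29
i=1: 29 = 3^3 + 2 (b=3); 3→4: 4^4 + 2 = 258; 258−1 = 257
i=2: 257 = 4^4 + 1 (b=4); 4→5: 5^5 + 1 = 3126; 3126−1 = 3125
i=3: 3125 = 5^5 (b=5); 5→6: 6^6 = 46656; 46656−1 = 46655
i=4: 46655 = 5·6^5 + 5·6^4 + 5·6^3 + 5·6^2 + 5·6 + 5 (b=6); 6→7: 5·7^5 + 5·7^4 + 5·7^3 + 5·7^2 + 5·7 + 5 = 98040; 98040−1 = 98039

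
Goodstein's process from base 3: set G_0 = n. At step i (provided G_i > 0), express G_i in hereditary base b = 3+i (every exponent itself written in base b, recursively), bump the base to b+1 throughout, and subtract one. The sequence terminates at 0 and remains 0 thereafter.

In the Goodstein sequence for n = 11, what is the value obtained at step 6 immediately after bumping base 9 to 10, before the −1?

i=0: 11 = 3^2 + 2 (b=3); 3→4: 4^2 + 2 = 18; 18−1 = 17
i=1: 17 = 4^2 + 1 (b=4); 4→5: 5^2 + 1 = 26; 26−1 = 25
i=2: 25 = 5^2 (b=5); 5→6: 6^2 = 36; 36−1 = 35
i=3: 35 = 5·6 + 5 (b=6); 6→7: 5·7 + 5 = 40; 40−1 = 39
i=4: 39 = 5·7 + 4 (b=7); 7→8: 5·8 + 4 = 44; 44−1 = 43
i=5: 43 = 5·8 + 3 (b=8); 8→9: 5·9 + 3 = 48; 48−1 = 47
i=6: 47 = 5·9 + 2 (b=9); 9→10: 5·10 + 2 = 52; 52−1 = 51

52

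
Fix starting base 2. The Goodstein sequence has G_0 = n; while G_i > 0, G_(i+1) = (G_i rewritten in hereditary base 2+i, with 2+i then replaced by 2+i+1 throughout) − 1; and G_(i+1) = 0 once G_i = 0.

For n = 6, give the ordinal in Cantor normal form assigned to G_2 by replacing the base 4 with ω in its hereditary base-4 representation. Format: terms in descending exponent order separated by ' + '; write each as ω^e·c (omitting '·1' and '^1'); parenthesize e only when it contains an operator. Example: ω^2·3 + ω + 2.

ω^ω + 1

(0) 6|_2 = 2^2 + 2 ↦ 3^3 + 3|_3 = 30 ⇒ 29
(1) 29|_3 = 3^3 + 2 ↦ 4^4 + 2|_4 = 258 ⇒ 257
(2) 257|_4 = 4^4 + 1 ↦ 5^5 + 1|_5 = 3126 ⇒ 3125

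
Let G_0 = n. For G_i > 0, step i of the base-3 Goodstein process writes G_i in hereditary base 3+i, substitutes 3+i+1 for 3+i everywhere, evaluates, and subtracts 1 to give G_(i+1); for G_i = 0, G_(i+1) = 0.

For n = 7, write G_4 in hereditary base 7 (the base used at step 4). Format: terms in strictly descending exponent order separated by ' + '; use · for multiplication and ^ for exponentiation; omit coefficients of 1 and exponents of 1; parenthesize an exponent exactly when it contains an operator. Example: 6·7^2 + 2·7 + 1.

base 3: 7 = 2·3 + 1; at 4: 2·4 + 1 = 9; next = 8
base 4: 8 = 2·4; at 5: 2·5 = 10; next = 9
base 5: 9 = 5 + 4; at 6: 6 + 4 = 10; next = 9
base 6: 9 = 6 + 3; at 7: 7 + 3 = 10; next = 9
base 7: 9 = 7 + 2; at 8: 8 + 2 = 10; next = 9

7 + 2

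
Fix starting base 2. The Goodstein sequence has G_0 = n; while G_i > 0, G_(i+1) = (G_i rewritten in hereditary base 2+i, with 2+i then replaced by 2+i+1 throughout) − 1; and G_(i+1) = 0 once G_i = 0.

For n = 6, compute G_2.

i=0: 6 = 2^2 + 2 (b=2); 2→3: 3^3 + 3 = 30; 30−1 = 29
i=1: 29 = 3^3 + 2 (b=3); 3→4: 4^4 + 2 = 258; 258−1 = 257
i=2: 257 = 4^4 + 1 (b=4); 4→5: 5^5 + 1 = 3126; 3126−1 = 3125

257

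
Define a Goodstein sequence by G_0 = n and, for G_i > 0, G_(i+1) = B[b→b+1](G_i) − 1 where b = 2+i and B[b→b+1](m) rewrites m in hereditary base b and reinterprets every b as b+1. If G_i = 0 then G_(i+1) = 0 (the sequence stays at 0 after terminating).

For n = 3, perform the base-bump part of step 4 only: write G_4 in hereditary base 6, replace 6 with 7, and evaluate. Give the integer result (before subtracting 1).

1

[0] 3 ≡ 2 + 1 (base 2). Lift 3: 4. −1: 3.
[1] 3 ≡ 3 (base 3). Lift 4: 4. −1: 3.
[2] 3 ≡ 3 (base 4). Lift 5: 3. −1: 2.
[3] 2 ≡ 2 (base 5). Lift 6: 2. −1: 1.
[4] 1 ≡ 1 (base 6). Lift 7: 1. −1: 0.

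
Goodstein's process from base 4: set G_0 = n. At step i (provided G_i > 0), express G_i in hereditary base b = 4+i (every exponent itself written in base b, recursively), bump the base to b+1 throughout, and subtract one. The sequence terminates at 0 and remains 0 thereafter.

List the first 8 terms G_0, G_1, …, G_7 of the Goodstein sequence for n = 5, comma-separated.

5, 5, 5, 4, 3, 2, 1, 0

G_0 = 5. HB_4(5) = 4 + 1. Bump = 6. G_1 = 5.
G_1 = 5. HB_5(5) = 5. Bump = 6. G_2 = 5.
G_2 = 5. HB_6(5) = 5. Bump = 5. G_3 = 4.
G_3 = 4. HB_7(4) = 4. Bump = 4. G_4 = 3.
G_4 = 3. HB_8(3) = 3. Bump = 3. G_5 = 2.
G_5 = 2. HB_9(2) = 2. Bump = 2. G_6 = 1.
G_6 = 1. HB_10(1) = 1. Bump = 1. G_7 = 0.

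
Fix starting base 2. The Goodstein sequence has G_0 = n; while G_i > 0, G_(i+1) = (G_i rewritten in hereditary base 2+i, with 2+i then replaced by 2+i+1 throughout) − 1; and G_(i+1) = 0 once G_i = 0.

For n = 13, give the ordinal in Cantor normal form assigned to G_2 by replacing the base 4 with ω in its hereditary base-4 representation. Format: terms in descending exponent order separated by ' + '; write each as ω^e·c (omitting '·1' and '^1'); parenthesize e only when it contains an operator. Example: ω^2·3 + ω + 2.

G_0=13  [base 2] 2^(2 + 1) + 2^2 + 1  →[2↦3]→  3^(3 + 1) + 3^3 + 1 = 109  −1 ⇒ G_1=108
G_1=108  [base 3] 3^(3 + 1) + 3^3  →[3↦4]→  4^(4 + 1) + 4^4 = 1280  −1 ⇒ G_2=1279
G_2=1279  [base 4] 4^(4 + 1) + 3·4^3 + 3·4^2 + 3·4 + 3  →[4↦5]→  5^(5 + 1) + 3·5^3 + 3·5^2 + 3·5 + 3 = 16093  −1 ⇒ G_3=16092

ω^(ω + 1) + ω^3·3 + ω^2·3 + ω·3 + 3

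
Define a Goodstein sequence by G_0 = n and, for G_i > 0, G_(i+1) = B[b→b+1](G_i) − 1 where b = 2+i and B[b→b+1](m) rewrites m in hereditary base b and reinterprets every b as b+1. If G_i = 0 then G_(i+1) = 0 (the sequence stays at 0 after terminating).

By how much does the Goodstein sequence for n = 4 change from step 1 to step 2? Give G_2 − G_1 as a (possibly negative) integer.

15

base 2: 4 = 2^2; at 3: 3^3 = 27; next = 26
base 3: 26 = 2·3^2 + 2·3 + 2; at 4: 2·4^2 + 2·4 + 2 = 42; next = 41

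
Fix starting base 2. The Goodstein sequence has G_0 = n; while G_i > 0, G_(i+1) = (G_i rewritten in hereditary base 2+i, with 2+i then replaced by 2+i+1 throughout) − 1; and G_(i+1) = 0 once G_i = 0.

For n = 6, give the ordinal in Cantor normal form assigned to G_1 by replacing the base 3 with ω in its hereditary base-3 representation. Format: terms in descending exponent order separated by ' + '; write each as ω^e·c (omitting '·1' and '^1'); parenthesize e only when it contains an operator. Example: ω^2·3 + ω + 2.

ω^ω + 2

[0] 6 ≡ 2^2 + 2 (base 2). Lift 3: 30. −1: 29.
[1] 29 ≡ 3^3 + 2 (base 3). Lift 4: 258. −1: 257.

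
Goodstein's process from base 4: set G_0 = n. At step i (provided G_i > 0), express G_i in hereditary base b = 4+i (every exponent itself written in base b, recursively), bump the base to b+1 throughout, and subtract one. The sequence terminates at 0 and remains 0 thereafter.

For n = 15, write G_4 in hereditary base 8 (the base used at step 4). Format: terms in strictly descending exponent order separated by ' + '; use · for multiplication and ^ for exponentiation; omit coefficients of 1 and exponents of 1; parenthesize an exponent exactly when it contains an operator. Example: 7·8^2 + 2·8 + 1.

2·8 + 7

[0] 15 ≡ 3·4 + 3 (base 4). Lift 5: 18. −1: 17.
[1] 17 ≡ 3·5 + 2 (base 5). Lift 6: 20. −1: 19.
[2] 19 ≡ 3·6 + 1 (base 6). Lift 7: 22. −1: 21.
[3] 21 ≡ 3·7 (base 7). Lift 8: 24. −1: 23.
[4] 23 ≡ 2·8 + 7 (base 8). Lift 9: 25. −1: 24.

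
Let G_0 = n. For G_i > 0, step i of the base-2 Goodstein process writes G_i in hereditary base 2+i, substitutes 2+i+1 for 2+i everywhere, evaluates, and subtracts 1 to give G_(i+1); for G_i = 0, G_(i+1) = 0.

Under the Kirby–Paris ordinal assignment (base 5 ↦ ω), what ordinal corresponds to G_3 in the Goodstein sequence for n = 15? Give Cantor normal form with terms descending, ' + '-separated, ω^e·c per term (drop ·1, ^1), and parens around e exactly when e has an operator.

G_0=15  [base 2] 2^(2 + 1) + 2^2 + 2 + 1  →[2↦3]→  3^(3 + 1) + 3^3 + 3 + 1 = 112  −1 ⇒ G_1=111
G_1=111  [base 3] 3^(3 + 1) + 3^3 + 3  →[3↦4]→  4^(4 + 1) + 4^4 + 4 = 1284  −1 ⇒ G_2=1283
G_2=1283  [base 4] 4^(4 + 1) + 4^4 + 3  →[4↦5]→  5^(5 + 1) + 5^5 + 3 = 18753  −1 ⇒ G_3=18752
G_3=18752  [base 5] 5^(5 + 1) + 5^5 + 2  →[5↦6]→  6^(6 + 1) + 6^6 + 2 = 326594  −1 ⇒ G_4=326593

ω^(ω + 1) + ω^ω + 2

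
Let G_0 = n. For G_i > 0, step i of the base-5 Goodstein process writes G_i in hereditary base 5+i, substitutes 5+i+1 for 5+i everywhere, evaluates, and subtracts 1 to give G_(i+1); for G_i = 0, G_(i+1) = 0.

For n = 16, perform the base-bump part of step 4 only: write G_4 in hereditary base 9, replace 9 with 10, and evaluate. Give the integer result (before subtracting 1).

24

G_0 = 16. HB_5(16) = 3·5 + 1. Bump = 19. G_1 = 18.
G_1 = 18. HB_6(18) = 3·6. Bump = 21. G_2 = 20.
G_2 = 20. HB_7(20) = 2·7 + 6. Bump = 22. G_3 = 21.
G_3 = 21. HB_8(21) = 2·8 + 5. Bump = 23. G_4 = 22.
G_4 = 22. HB_9(22) = 2·9 + 4. Bump = 24. G_5 = 23.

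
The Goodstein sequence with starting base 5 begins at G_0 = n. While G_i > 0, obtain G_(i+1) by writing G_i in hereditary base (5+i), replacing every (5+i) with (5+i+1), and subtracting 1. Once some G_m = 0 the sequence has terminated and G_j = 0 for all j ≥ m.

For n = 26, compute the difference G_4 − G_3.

G_0 = 26. HB_5(26) = 5^2 + 1. Bump = 37. G_1 = 36.
G_1 = 36. HB_6(36) = 6^2. Bump = 49. G_2 = 48.
G_2 = 48. HB_7(48) = 6·7 + 6. Bump = 54. G_3 = 53.
G_3 = 53. HB_8(53) = 6·8 + 5. Bump = 59. G_4 = 58.

5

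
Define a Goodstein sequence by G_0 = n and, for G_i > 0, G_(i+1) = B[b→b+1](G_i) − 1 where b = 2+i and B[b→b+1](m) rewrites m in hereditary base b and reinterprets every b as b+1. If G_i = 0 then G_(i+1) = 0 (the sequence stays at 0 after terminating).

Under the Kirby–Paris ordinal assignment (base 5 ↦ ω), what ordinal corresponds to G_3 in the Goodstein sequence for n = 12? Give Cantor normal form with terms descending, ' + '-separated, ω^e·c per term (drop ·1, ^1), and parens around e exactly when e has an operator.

ω^(ω + 1) + ω^2·2 + ω·2

step 0: 12 = 2^(2 + 1) + 2^2; sub 3 for 2: 3^(3 + 1) + 3^3; = 108; G_1 = 108−1 = 107
step 1: 107 = 3^(3 + 1) + 2·3^2 + 2·3 + 2; sub 4 for 3: 4^(4 + 1) + 2·4^2 + 2·4 + 2; = 1066; G_2 = 1066−1 = 1065
step 2: 1065 = 4^(4 + 1) + 2·4^2 + 2·4 + 1; sub 5 for 4: 5^(5 + 1) + 2·5^2 + 2·5 + 1; = 15686; G_3 = 15686−1 = 15685
step 3: 15685 = 5^(5 + 1) + 2·5^2 + 2·5; sub 6 for 5: 6^(6 + 1) + 2·6^2 + 2·6; = 280020; G_4 = 280020−1 = 280019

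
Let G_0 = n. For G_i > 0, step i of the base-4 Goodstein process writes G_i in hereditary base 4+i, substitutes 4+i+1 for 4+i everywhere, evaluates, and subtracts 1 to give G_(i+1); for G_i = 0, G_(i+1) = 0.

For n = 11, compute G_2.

G_0 = 11. HB_4(11) = 2·4 + 3. Bump = 13. G_1 = 12.
G_1 = 12. HB_5(12) = 2·5 + 2. Bump = 14. G_2 = 13.

13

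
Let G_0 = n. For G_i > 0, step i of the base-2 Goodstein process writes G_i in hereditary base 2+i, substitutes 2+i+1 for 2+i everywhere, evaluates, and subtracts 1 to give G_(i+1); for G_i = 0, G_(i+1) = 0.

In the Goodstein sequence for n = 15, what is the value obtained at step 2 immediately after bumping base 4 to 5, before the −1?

[0] 15 ≡ 2^(2 + 1) + 2^2 + 2 + 1 (base 2). Lift 3: 112. −1: 111.
[1] 111 ≡ 3^(3 + 1) + 3^3 + 3 (base 3). Lift 4: 1284. −1: 1283.
[2] 1283 ≡ 4^(4 + 1) + 4^4 + 3 (base 4). Lift 5: 18753. −1: 18752.

18753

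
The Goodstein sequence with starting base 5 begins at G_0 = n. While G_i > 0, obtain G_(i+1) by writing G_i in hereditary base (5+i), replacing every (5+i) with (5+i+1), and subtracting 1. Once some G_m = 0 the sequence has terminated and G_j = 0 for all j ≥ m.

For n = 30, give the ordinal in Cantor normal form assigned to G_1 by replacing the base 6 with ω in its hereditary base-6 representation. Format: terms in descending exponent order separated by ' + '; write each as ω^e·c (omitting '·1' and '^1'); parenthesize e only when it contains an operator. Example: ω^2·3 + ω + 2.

G_0 = 30. HB_5(30) = 5^2 + 5. Bump = 42. G_1 = 41.
G_1 = 41. HB_6(41) = 6^2 + 5. Bump = 54. G_2 = 53.

ω^2 + 5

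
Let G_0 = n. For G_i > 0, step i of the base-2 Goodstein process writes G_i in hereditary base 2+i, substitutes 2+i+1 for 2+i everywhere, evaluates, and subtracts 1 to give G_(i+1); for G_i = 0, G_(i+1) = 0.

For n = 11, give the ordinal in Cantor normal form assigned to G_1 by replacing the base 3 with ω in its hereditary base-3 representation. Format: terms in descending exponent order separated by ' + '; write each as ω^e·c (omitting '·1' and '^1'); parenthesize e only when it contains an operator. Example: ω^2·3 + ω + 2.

ω^(ω + 1) + ω

11 —HB2→ 2^(2 + 1) + 2 + 1 —bump→ 3^(3 + 1) + 3 + 1 = 85 —(−1)→ 84
84 —HB3→ 3^(3 + 1) + 3 —bump→ 4^(4 + 1) + 4 = 1028 —(−1)→ 1027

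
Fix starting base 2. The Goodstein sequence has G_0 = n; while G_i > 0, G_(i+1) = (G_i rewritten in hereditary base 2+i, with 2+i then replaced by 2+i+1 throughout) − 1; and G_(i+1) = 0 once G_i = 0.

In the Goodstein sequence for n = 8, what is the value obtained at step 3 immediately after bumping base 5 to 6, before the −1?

93396

(0) 8|_2 = 2^(2 + 1) ↦ 3^(3 + 1)|_3 = 81 ⇒ 80
(1) 80|_3 = 2·3^3 + 2·3^2 + 2·3 + 2 ↦ 2·4^4 + 2·4^2 + 2·4 + 2|_4 = 554 ⇒ 553
(2) 553|_4 = 2·4^4 + 2·4^2 + 2·4 + 1 ↦ 2·5^5 + 2·5^2 + 2·5 + 1|_5 = 6311 ⇒ 6310
(3) 6310|_5 = 2·5^5 + 2·5^2 + 2·5 ↦ 2·6^6 + 2·6^2 + 2·6|_6 = 93396 ⇒ 93395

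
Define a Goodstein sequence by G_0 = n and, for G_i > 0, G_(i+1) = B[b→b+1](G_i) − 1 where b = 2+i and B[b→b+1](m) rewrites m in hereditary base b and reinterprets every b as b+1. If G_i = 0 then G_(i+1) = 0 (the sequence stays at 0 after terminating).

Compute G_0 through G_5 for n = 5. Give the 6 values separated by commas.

i=0: 5 = 2^2 + 1 (b=2); 2→3: 3^3 + 1 = 28; 28−1 = 27
i=1: 27 = 3^3 (b=3); 3→4: 4^4 = 256; 256−1 = 255
i=2: 255 = 3·4^3 + 3·4^2 + 3·4 + 3 (b=4); 4→5: 3·5^3 + 3·5^2 + 3·5 + 3 = 468; 468−1 = 467
i=3: 467 = 3·5^3 + 3·5^2 + 3·5 + 2 (b=5); 5→6: 3·6^3 + 3·6^2 + 3·6 + 2 = 776; 776−1 = 775
i=4: 775 = 3·6^3 + 3·6^2 + 3·6 + 1 (b=6); 6→7: 3·7^3 + 3·7^2 + 3·7 + 1 = 1198; 1198−1 = 1197

5, 27, 255, 467, 775, 1197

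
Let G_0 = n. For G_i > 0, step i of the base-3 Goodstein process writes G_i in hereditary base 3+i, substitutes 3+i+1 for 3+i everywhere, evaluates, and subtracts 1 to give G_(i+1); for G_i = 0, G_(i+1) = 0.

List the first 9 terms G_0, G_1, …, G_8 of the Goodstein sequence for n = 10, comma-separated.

G_0=10  [base 3] 3^2 + 1  →[3↦4]→  4^2 + 1 = 17  −1 ⇒ G_1=16
G_1=16  [base 4] 4^2  →[4↦5]→  5^2 = 25  −1 ⇒ G_2=24
G_2=24  [base 5] 4·5 + 4  →[5↦6]→  4·6 + 4 = 28  −1 ⇒ G_3=27
G_3=27  [base 6] 4·6 + 3  →[6↦7]→  4·7 + 3 = 31  −1 ⇒ G_4=30
G_4=30  [base 7] 4·7 + 2  →[7↦8]→  4·8 + 2 = 34  −1 ⇒ G_5=33
G_5=33  [base 8] 4·8 + 1  →[8↦9]→  4·9 + 1 = 37  −1 ⇒ G_6=36
G_6=36  [base 9] 4·9  →[9↦10]→  4·10 = 40  −1 ⇒ G_7=39
G_7=39  [base 10] 3·10 + 9  →[10↦11]→  3·11 + 9 = 42  −1 ⇒ G_8=41

10, 16, 24, 27, 30, 33, 36, 39, 41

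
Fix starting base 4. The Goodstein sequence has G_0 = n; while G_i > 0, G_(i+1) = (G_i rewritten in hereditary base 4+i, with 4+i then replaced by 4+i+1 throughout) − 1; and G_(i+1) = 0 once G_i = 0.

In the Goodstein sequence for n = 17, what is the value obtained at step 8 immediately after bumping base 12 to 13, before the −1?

[0] 17 ≡ 4^2 + 1 (base 4). Lift 5: 26. −1: 25.
[1] 25 ≡ 5^2 (base 5). Lift 6: 36. −1: 35.
[2] 35 ≡ 5·6 + 5 (base 6). Lift 7: 40. −1: 39.
[3] 39 ≡ 5·7 + 4 (base 7). Lift 8: 44. −1: 43.
[4] 43 ≡ 5·8 + 3 (base 8). Lift 9: 48. −1: 47.
[5] 47 ≡ 5·9 + 2 (base 9). Lift 10: 52. −1: 51.
[6] 51 ≡ 5·10 + 1 (base 10). Lift 11: 56. −1: 55.
[7] 55 ≡ 5·11 (base 11). Lift 12: 60. −1: 59.

63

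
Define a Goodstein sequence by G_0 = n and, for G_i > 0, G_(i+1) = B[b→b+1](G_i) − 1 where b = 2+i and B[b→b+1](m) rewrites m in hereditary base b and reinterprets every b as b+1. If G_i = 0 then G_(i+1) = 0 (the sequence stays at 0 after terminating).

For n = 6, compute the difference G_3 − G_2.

2868

6 —HB2→ 2^2 + 2 —bump→ 3^3 + 3 = 30 —(−1)→ 29
29 —HB3→ 3^3 + 2 —bump→ 4^4 + 2 = 258 —(−1)→ 257
257 —HB4→ 4^4 + 1 —bump→ 5^5 + 1 = 3126 —(−1)→ 3125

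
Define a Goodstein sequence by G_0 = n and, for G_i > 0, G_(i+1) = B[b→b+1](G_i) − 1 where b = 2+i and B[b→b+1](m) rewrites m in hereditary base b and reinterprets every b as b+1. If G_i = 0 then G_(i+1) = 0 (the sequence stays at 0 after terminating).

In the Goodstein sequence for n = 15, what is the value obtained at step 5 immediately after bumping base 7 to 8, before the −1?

G_0 = 15. HB_2(15) = 2^(2 + 1) + 2^2 + 2 + 1. Bump = 112. G_1 = 111.
G_1 = 111. HB_3(111) = 3^(3 + 1) + 3^3 + 3. Bump = 1284. G_2 = 1283.
G_2 = 1283. HB_4(1283) = 4^(4 + 1) + 4^4 + 3. Bump = 18753. G_3 = 18752.
G_3 = 18752. HB_5(18752) = 5^(5 + 1) + 5^5 + 2. Bump = 326594. G_4 = 326593.
G_4 = 326593. HB_6(326593) = 6^(6 + 1) + 6^6 + 1. Bump = 6588345. G_5 = 6588344.
G_5 = 6588344. HB_7(6588344) = 7^(7 + 1) + 7^7. Bump = 150994944. G_6 = 150994943.

150994944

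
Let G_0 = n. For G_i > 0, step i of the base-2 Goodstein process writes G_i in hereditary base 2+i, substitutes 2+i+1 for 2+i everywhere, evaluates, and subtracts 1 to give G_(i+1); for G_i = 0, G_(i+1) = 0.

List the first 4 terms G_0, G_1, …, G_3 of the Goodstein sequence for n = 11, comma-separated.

(0) 11|_2 = 2^(2 + 1) + 2 + 1 ↦ 3^(3 + 1) + 3 + 1|_3 = 85 ⇒ 84
(1) 84|_3 = 3^(3 + 1) + 3 ↦ 4^(4 + 1) + 4|_4 = 1028 ⇒ 1027
(2) 1027|_4 = 4^(4 + 1) + 3 ↦ 5^(5 + 1) + 3|_5 = 15628 ⇒ 15627

11, 84, 1027, 15627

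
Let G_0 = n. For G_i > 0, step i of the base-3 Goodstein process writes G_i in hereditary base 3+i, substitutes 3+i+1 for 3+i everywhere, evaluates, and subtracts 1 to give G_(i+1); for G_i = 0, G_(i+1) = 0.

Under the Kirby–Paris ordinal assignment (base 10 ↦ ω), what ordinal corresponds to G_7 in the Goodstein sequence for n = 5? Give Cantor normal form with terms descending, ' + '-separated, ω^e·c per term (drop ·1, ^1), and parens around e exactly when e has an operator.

1

(0) 5|_3 = 3 + 2 ↦ 4 + 2|_4 = 6 ⇒ 5
(1) 5|_4 = 4 + 1 ↦ 5 + 1|_5 = 6 ⇒ 5
(2) 5|_5 = 5 ↦ 6|_6 = 6 ⇒ 5
(3) 5|_6 = 5 ↦ 5|_7 = 5 ⇒ 4
(4) 4|_7 = 4 ↦ 4|_8 = 4 ⇒ 3
(5) 3|_8 = 3 ↦ 3|_9 = 3 ⇒ 2
(6) 2|_9 = 2 ↦ 2|_10 = 2 ⇒ 1
(7) 1|_10 = 1 ↦ 1|_11 = 1 ⇒ 0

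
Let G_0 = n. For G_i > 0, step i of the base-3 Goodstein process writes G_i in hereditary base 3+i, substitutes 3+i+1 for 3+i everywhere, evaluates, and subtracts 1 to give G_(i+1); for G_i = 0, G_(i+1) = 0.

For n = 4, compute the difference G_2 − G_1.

i=0: 4 = 3 + 1 (b=3); 3→4: 4 + 1 = 5; 5−1 = 4
i=1: 4 = 4 (b=4); 4→5: 5 = 5; 5−1 = 4

0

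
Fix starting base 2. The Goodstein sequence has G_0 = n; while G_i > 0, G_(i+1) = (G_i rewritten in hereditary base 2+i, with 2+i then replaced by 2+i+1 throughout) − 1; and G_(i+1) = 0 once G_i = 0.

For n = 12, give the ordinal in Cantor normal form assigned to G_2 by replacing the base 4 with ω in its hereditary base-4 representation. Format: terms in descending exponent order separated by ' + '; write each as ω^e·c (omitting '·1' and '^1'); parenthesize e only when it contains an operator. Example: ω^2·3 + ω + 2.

base 2: 12 = 2^(2 + 1) + 2^2; at 3: 3^(3 + 1) + 3^3 = 108; next = 107
base 3: 107 = 3^(3 + 1) + 2·3^2 + 2·3 + 2; at 4: 4^(4 + 1) + 2·4^2 + 2·4 + 2 = 1066; next = 1065

ω^(ω + 1) + ω^2·2 + ω·2 + 1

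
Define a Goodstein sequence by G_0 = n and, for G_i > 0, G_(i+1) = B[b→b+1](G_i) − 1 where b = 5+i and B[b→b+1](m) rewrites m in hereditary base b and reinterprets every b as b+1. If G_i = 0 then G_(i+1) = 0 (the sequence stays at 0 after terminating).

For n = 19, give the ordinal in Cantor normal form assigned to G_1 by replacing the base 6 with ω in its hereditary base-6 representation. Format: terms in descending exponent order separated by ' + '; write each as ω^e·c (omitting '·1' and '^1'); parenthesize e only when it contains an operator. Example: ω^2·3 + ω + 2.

G_0 = 19. HB_5(19) = 3·5 + 4. Bump = 22. G_1 = 21.
G_1 = 21. HB_6(21) = 3·6 + 3. Bump = 24. G_2 = 23.

ω·3 + 3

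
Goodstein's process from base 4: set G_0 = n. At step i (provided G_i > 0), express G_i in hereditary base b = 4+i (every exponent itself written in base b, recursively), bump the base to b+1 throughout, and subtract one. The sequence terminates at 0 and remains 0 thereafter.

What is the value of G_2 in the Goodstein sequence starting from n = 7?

7

base 4: 7 = 4 + 3; at 5: 5 + 3 = 8; next = 7
base 5: 7 = 5 + 2; at 6: 6 + 2 = 8; next = 7
base 6: 7 = 6 + 1; at 7: 7 + 1 = 8; next = 7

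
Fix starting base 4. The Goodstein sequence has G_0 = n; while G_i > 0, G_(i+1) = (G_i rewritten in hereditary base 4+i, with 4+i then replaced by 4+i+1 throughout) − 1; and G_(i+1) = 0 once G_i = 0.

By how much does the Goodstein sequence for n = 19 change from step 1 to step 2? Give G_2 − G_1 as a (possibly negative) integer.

10

G_0 = 19. HB_4(19) = 4^2 + 3. Bump = 28. G_1 = 27.
G_1 = 27. HB_5(27) = 5^2 + 2. Bump = 38. G_2 = 37.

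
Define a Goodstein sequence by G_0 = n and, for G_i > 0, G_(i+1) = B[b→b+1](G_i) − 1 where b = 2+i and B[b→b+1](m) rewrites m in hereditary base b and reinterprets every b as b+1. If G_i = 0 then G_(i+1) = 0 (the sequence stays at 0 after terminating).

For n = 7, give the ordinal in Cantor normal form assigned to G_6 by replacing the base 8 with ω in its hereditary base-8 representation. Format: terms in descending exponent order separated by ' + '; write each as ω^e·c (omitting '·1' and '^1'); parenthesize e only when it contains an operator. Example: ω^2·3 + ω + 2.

i=0: 7 = 2^2 + 2 + 1 (b=2); 2→3: 3^3 + 3 + 1 = 31; 31−1 = 30
i=1: 30 = 3^3 + 3 (b=3); 3→4: 4^4 + 4 = 260; 260−1 = 259
i=2: 259 = 4^4 + 3 (b=4); 4→5: 5^5 + 3 = 3128; 3128−1 = 3127
i=3: 3127 = 5^5 + 2 (b=5); 5→6: 6^6 + 2 = 46658; 46658−1 = 46657
i=4: 46657 = 6^6 + 1 (b=6); 6→7: 7^7 + 1 = 823544; 823544−1 = 823543
i=5: 823543 = 7^7 (b=7); 7→8: 8^8 = 16777216; 16777216−1 = 16777215
i=6: 16777215 = 7·8^7 + 7·8^6 + 7·8^5 + 7·8^4 + 7·8^3 + 7·8^2 + 7·8 + 7 (b=8); 8→9: 7·9^7 + 7·9^6 + 7·9^5 + 7·9^4 + 7·9^3 + 7·9^2 + 7·9 + 7 = 37665880; 37665880−1 = 37665879

ω^7·7 + ω^6·7 + ω^5·7 + ω^4·7 + ω^3·7 + ω^2·7 + ω·7 + 7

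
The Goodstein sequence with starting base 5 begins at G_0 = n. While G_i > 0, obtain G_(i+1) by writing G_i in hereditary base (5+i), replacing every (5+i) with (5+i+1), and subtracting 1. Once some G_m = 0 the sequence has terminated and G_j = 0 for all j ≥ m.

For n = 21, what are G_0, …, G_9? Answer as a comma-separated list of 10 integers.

21, 24, 27, 29, 31, 33, 35, 37, 39, 41

(0) 21|_5 = 4·5 + 1 ↦ 4·6 + 1|_6 = 25 ⇒ 24
(1) 24|_6 = 4·6 ↦ 4·7|_7 = 28 ⇒ 27
(2) 27|_7 = 3·7 + 6 ↦ 3·8 + 6|_8 = 30 ⇒ 29
(3) 29|_8 = 3·8 + 5 ↦ 3·9 + 5|_9 = 32 ⇒ 31
(4) 31|_9 = 3·9 + 4 ↦ 3·10 + 4|_10 = 34 ⇒ 33
(5) 33|_10 = 3·10 + 3 ↦ 3·11 + 3|_11 = 36 ⇒ 35
(6) 35|_11 = 3·11 + 2 ↦ 3·12 + 2|_12 = 38 ⇒ 37
(7) 37|_12 = 3·12 + 1 ↦ 3·13 + 1|_13 = 40 ⇒ 39
(8) 39|_13 = 3·13 ↦ 3·14|_14 = 42 ⇒ 41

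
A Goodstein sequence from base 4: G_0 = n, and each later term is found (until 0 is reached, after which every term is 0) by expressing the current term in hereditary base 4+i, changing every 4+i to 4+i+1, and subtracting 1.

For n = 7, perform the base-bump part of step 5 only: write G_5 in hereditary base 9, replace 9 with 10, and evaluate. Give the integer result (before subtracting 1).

6

7 —HB4→ 4 + 3 —bump→ 5 + 3 = 8 —(−1)→ 7
7 —HB5→ 5 + 2 —bump→ 6 + 2 = 8 —(−1)→ 7
7 —HB6→ 6 + 1 —bump→ 7 + 1 = 8 —(−1)→ 7
7 —HB7→ 7 —bump→ 8 = 8 —(−1)→ 7
7 —HB8→ 7 —bump→ 7 = 7 —(−1)→ 6
6 —HB9→ 6 —bump→ 6 = 6 —(−1)→ 5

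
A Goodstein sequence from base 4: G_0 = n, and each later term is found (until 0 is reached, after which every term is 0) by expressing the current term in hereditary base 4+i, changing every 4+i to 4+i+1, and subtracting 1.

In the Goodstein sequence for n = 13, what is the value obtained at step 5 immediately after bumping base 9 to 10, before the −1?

22

step 0: 13 = 3·4 + 1; sub 5 for 4: 3·5 + 1; = 16; G_1 = 16−1 = 15
step 1: 15 = 3·5; sub 6 for 5: 3·6; = 18; G_2 = 18−1 = 17
step 2: 17 = 2·6 + 5; sub 7 for 6: 2·7 + 5; = 19; G_3 = 19−1 = 18
step 3: 18 = 2·7 + 4; sub 8 for 7: 2·8 + 4; = 20; G_4 = 20−1 = 19
step 4: 19 = 2·8 + 3; sub 9 for 8: 2·9 + 3; = 21; G_5 = 21−1 = 20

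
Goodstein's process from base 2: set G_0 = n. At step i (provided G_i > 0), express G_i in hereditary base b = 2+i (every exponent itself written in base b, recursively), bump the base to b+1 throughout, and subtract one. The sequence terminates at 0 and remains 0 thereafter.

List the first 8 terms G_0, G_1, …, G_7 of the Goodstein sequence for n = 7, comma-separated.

G_0=7  [base 2] 2^2 + 2 + 1  →[2↦3]→  3^3 + 3 + 1 = 31  −1 ⇒ G_1=30
G_1=30  [base 3] 3^3 + 3  →[3↦4]→  4^4 + 4 = 260  −1 ⇒ G_2=259
G_2=259  [base 4] 4^4 + 3  →[4↦5]→  5^5 + 3 = 3128  −1 ⇒ G_3=3127
G_3=3127  [base 5] 5^5 + 2  →[5↦6]→  6^6 + 2 = 46658  −1 ⇒ G_4=46657
G_4=46657  [base 6] 6^6 + 1  →[6↦7]→  7^7 + 1 = 823544  −1 ⇒ G_5=823543
G_5=823543  [base 7] 7^7  →[7↦8]→  8^8 = 16777216  −1 ⇒ G_6=16777215
G_6=16777215  [base 8] 7·8^7 + 7·8^6 + 7·8^5 + 7·8^4 + 7·8^3 + 7·8^2 + 7·8 + 7  →[8↦9]→  7·9^7 + 7·9^6 + 7·9^5 + 7·9^4 + 7·9^3 + 7·9^2 + 7·9 + 7 = 37665880  −1 ⇒ G_7=37665879

7, 30, 259, 3127, 46657, 823543, 16777215, 37665879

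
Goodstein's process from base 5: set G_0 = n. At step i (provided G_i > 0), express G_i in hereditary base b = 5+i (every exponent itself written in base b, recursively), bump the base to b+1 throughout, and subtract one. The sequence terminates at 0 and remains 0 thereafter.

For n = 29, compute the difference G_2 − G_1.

[0] 29 ≡ 5^2 + 4 (base 5). Lift 6: 40. −1: 39.
[1] 39 ≡ 6^2 + 3 (base 6). Lift 7: 52. −1: 51.

12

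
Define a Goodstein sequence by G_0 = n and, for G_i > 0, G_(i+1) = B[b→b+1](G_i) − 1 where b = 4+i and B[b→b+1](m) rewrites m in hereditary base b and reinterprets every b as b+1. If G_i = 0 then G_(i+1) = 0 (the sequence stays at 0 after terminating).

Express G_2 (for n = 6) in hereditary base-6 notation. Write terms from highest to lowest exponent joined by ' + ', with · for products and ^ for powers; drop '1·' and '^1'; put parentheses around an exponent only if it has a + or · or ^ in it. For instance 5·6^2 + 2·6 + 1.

6

G_0=6  [base 4] 4 + 2  →[4↦5]→  5 + 2 = 7  −1 ⇒ G_1=6
G_1=6  [base 5] 5 + 1  →[5↦6]→  6 + 1 = 7  −1 ⇒ G_2=6
G_2=6  [base 6] 6  →[6↦7]→  7 = 7  −1 ⇒ G_3=6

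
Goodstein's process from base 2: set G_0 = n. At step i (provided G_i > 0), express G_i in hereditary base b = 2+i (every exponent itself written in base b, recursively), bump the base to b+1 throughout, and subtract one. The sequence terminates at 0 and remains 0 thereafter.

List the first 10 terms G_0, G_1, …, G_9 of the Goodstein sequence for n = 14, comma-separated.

base 2: 14 = 2^(2 + 1) + 2^2 + 2; at 3: 3^(3 + 1) + 3^3 + 3 = 111; next = 110
base 3: 110 = 3^(3 + 1) + 3^3 + 2; at 4: 4^(4 + 1) + 4^4 + 2 = 1282; next = 1281
base 4: 1281 = 4^(4 + 1) + 4^4 + 1; at 5: 5^(5 + 1) + 5^5 + 1 = 18751; next = 18750
base 5: 18750 = 5^(5 + 1) + 5^5; at 6: 6^(6 + 1) + 6^6 = 326592; next = 326591
base 6: 326591 = 6^(6 + 1) + 5·6^5 + 5·6^4 + 5·6^3 + 5·6^2 + 5·6 + 5; at 7: 7^(7 + 1) + 5·7^5 + 5·7^4 + 5·7^3 + 5·7^2 + 5·7 + 5 = 5862841; next = 5862840
base 7: 5862840 = 7^(7 + 1) + 5·7^5 + 5·7^4 + 5·7^3 + 5·7^2 + 5·7 + 4; at 8: 8^(8 + 1) + 5·8^5 + 5·8^4 + 5·8^3 + 5·8^2 + 5·8 + 4 = 134404972; next = 134404971
base 8: 134404971 = 8^(8 + 1) + 5·8^5 + 5·8^4 + 5·8^3 + 5·8^2 + 5·8 + 3; at 9: 9^(9 + 1) + 5·9^5 + 5·9^4 + 5·9^3 + 5·9^2 + 5·9 + 3 = 3487116549; next = 3487116548
base 9: 3487116548 = 9^(9 + 1) + 5·9^5 + 5·9^4 + 5·9^3 + 5·9^2 + 5·9 + 2; at 10: 10^(10 + 1) + 5·10^5 + 5·10^4 + 5·10^3 + 5·10^2 + 5·10 + 2 = 100000555552; next = 100000555551
base 10: 100000555551 = 10^(10 + 1) + 5·10^5 + 5·10^4 + 5·10^3 + 5·10^2 + 5·10 + 1; at 11: 11^(11 + 1) + 5·11^5 + 5·11^4 + 5·11^3 + 5·11^2 + 5·11 + 1 = 3138429262497; next = 3138429262496

14, 110, 1281, 18750, 326591, 5862840, 134404971, 3487116548, 100000555551, 3138429262496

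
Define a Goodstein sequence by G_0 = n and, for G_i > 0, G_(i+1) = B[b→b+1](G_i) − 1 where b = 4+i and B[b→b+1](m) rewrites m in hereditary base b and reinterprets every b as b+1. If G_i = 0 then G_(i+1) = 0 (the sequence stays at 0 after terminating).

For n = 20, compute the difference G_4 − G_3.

14

20 —HB4→ 4^2 + 4 —bump→ 5^2 + 5 = 30 —(−1)→ 29
29 —HB5→ 5^2 + 4 —bump→ 6^2 + 4 = 40 —(−1)→ 39
39 —HB6→ 6^2 + 3 —bump→ 7^2 + 3 = 52 —(−1)→ 51
51 —HB7→ 7^2 + 2 —bump→ 8^2 + 2 = 66 —(−1)→ 65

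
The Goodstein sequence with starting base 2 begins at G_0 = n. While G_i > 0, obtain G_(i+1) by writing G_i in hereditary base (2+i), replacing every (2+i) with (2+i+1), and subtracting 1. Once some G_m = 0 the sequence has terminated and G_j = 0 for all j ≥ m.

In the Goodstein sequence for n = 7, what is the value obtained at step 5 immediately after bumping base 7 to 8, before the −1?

16777216

(0) 7|_2 = 2^2 + 2 + 1 ↦ 3^3 + 3 + 1|_3 = 31 ⇒ 30
(1) 30|_3 = 3^3 + 3 ↦ 4^4 + 4|_4 = 260 ⇒ 259
(2) 259|_4 = 4^4 + 3 ↦ 5^5 + 3|_5 = 3128 ⇒ 3127
(3) 3127|_5 = 5^5 + 2 ↦ 6^6 + 2|_6 = 46658 ⇒ 46657
(4) 46657|_6 = 6^6 + 1 ↦ 7^7 + 1|_7 = 823544 ⇒ 823543
(5) 823543|_7 = 7^7 ↦ 8^8|_8 = 16777216 ⇒ 16777215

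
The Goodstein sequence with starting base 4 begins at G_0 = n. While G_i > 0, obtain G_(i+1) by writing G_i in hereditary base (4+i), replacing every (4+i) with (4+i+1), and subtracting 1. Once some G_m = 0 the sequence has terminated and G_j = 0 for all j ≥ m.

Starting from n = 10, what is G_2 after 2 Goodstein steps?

12

base 4: 10 = 2·4 + 2; at 5: 2·5 + 2 = 12; next = 11
base 5: 11 = 2·5 + 1; at 6: 2·6 + 1 = 13; next = 12
base 6: 12 = 2·6; at 7: 2·7 = 14; next = 13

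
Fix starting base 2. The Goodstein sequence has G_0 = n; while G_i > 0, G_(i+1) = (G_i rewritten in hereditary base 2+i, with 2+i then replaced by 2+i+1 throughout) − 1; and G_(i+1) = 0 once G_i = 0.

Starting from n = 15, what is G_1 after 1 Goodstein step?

111

i=0: 15 = 2^(2 + 1) + 2^2 + 2 + 1 (b=2); 2→3: 3^(3 + 1) + 3^3 + 3 + 1 = 112; 112−1 = 111
i=1: 111 = 3^(3 + 1) + 3^3 + 3 (b=3); 3→4: 4^(4 + 1) + 4^4 + 4 = 1284; 1284−1 = 1283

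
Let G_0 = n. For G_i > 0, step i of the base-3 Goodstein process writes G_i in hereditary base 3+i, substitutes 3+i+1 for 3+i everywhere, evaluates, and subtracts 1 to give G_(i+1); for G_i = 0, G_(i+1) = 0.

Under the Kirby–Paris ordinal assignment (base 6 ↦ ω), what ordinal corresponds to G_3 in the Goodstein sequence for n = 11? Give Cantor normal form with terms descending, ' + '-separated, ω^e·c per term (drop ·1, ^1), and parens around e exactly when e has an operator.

step 0: 11 = 3^2 + 2; sub 4 for 3: 4^2 + 2; = 18; G_1 = 18−1 = 17
step 1: 17 = 4^2 + 1; sub 5 for 4: 5^2 + 1; = 26; G_2 = 26−1 = 25
step 2: 25 = 5^2; sub 6 for 5: 6^2; = 36; G_3 = 36−1 = 35
step 3: 35 = 5·6 + 5; sub 7 for 6: 5·7 + 5; = 40; G_4 = 40−1 = 39

ω·5 + 5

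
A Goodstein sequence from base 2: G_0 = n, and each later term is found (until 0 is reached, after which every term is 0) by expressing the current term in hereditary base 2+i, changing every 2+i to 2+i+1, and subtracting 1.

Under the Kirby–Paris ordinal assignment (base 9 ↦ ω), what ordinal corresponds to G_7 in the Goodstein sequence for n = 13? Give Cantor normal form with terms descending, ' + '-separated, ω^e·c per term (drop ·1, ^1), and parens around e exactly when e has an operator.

13 —HB2→ 2^(2 + 1) + 2^2 + 1 —bump→ 3^(3 + 1) + 3^3 + 1 = 109 —(−1)→ 108
108 —HB3→ 3^(3 + 1) + 3^3 —bump→ 4^(4 + 1) + 4^4 = 1280 —(−1)→ 1279
1279 —HB4→ 4^(4 + 1) + 3·4^3 + 3·4^2 + 3·4 + 3 —bump→ 5^(5 + 1) + 3·5^3 + 3·5^2 + 3·5 + 3 = 16093 —(−1)→ 16092
16092 —HB5→ 5^(5 + 1) + 3·5^3 + 3·5^2 + 3·5 + 2 —bump→ 6^(6 + 1) + 3·6^3 + 3·6^2 + 3·6 + 2 = 280712 —(−1)→ 280711
280711 —HB6→ 6^(6 + 1) + 3·6^3 + 3·6^2 + 3·6 + 1 —bump→ 7^(7 + 1) + 3·7^3 + 3·7^2 + 3·7 + 1 = 5765999 —(−1)→ 5765998
5765998 —HB7→ 7^(7 + 1) + 3·7^3 + 3·7^2 + 3·7 —bump→ 8^(8 + 1) + 3·8^3 + 3·8^2 + 3·8 = 134219480 —(−1)→ 134219479
134219479 —HB8→ 8^(8 + 1) + 3·8^3 + 3·8^2 + 2·8 + 7 —bump→ 9^(9 + 1) + 3·9^3 + 3·9^2 + 2·9 + 7 = 3486786856 —(−1)→ 3486786855
3486786855 —HB9→ 9^(9 + 1) + 3·9^3 + 3·9^2 + 2·9 + 6 —bump→ 10^(10 + 1) + 3·10^3 + 3·10^2 + 2·10 + 6 = 100000003326 —(−1)→ 100000003325

ω^(ω + 1) + ω^3·3 + ω^2·3 + ω·2 + 6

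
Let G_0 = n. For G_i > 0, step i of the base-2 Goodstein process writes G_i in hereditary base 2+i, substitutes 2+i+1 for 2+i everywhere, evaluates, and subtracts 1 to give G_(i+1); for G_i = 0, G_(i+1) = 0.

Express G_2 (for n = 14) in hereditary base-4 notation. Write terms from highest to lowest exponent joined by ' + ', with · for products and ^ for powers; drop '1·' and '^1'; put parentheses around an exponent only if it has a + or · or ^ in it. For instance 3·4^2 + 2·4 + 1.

4^(4 + 1) + 4^4 + 1

14 —HB2→ 2^(2 + 1) + 2^2 + 2 —bump→ 3^(3 + 1) + 3^3 + 3 = 111 —(−1)→ 110
110 —HB3→ 3^(3 + 1) + 3^3 + 2 —bump→ 4^(4 + 1) + 4^4 + 2 = 1282 —(−1)→ 1281
1281 —HB4→ 4^(4 + 1) + 4^4 + 1 —bump→ 5^(5 + 1) + 5^5 + 1 = 18751 —(−1)→ 18750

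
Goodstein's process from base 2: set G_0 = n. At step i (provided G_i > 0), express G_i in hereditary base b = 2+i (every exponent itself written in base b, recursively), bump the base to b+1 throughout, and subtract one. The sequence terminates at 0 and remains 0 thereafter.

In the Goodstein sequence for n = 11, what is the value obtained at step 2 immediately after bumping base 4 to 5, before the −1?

15628

11 —HB2→ 2^(2 + 1) + 2 + 1 —bump→ 3^(3 + 1) + 3 + 1 = 85 —(−1)→ 84
84 —HB3→ 3^(3 + 1) + 3 —bump→ 4^(4 + 1) + 4 = 1028 —(−1)→ 1027
1027 —HB4→ 4^(4 + 1) + 3 —bump→ 5^(5 + 1) + 3 = 15628 —(−1)→ 15627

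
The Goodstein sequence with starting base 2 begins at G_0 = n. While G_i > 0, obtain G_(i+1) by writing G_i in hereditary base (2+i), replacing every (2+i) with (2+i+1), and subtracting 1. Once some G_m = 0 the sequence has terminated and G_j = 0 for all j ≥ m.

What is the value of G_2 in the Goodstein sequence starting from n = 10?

1025

[0] 10 ≡ 2^(2 + 1) + 2 (base 2). Lift 3: 84. −1: 83.
[1] 83 ≡ 3^(3 + 1) + 2 (base 3). Lift 4: 1026. −1: 1025.
[2] 1025 ≡ 4^(4 + 1) + 1 (base 4). Lift 5: 15626. −1: 15625.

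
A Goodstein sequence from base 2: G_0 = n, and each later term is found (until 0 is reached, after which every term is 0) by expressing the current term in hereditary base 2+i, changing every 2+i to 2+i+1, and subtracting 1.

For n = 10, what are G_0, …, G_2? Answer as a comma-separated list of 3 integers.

step 0: 10 = 2^(2 + 1) + 2; sub 3 for 2: 3^(3 + 1) + 3; = 84; G_1 = 84−1 = 83
step 1: 83 = 3^(3 + 1) + 2; sub 4 for 3: 4^(4 + 1) + 2; = 1026; G_2 = 1026−1 = 1025

10, 83, 1025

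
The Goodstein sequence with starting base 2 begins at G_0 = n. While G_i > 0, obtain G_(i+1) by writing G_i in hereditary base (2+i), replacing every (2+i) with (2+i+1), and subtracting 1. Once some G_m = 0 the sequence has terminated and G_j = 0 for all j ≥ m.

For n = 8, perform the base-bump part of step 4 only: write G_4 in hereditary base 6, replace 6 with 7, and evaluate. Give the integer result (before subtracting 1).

(0) 8|_2 = 2^(2 + 1) ↦ 3^(3 + 1)|_3 = 81 ⇒ 80
(1) 80|_3 = 2·3^3 + 2·3^2 + 2·3 + 2 ↦ 2·4^4 + 2·4^2 + 2·4 + 2|_4 = 554 ⇒ 553
(2) 553|_4 = 2·4^4 + 2·4^2 + 2·4 + 1 ↦ 2·5^5 + 2·5^2 + 2·5 + 1|_5 = 6311 ⇒ 6310
(3) 6310|_5 = 2·5^5 + 2·5^2 + 2·5 ↦ 2·6^6 + 2·6^2 + 2·6|_6 = 93396 ⇒ 93395
(4) 93395|_6 = 2·6^6 + 2·6^2 + 6 + 5 ↦ 2·7^7 + 2·7^2 + 7 + 5|_7 = 1647196 ⇒ 1647195

1647196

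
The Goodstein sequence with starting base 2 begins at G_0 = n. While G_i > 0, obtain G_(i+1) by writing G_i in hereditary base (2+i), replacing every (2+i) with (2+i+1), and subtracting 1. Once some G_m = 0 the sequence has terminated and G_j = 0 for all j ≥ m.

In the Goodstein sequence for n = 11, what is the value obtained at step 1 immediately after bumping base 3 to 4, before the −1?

1028

G_0 = 11. HB_2(11) = 2^(2 + 1) + 2 + 1. Bump = 85. G_1 = 84.
G_1 = 84. HB_3(84) = 3^(3 + 1) + 3. Bump = 1028. G_2 = 1027.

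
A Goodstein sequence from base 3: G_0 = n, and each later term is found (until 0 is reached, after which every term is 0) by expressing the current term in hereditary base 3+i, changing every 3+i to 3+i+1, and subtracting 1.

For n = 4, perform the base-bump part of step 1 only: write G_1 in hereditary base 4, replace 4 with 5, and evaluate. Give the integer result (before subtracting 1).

4 —HB3→ 3 + 1 —bump→ 4 + 1 = 5 —(−1)→ 4
4 —HB4→ 4 —bump→ 5 = 5 —(−1)→ 4

5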